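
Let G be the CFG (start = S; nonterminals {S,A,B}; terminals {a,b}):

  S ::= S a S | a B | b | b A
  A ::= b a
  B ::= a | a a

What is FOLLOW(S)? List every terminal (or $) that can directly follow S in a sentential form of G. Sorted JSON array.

FIRST sets, iterate to fixpoint:
[1]
  A via A→b a: +{b}
  B via B→a: +{a}
  S via S→a B: +{a}
  S via S→b: +{b}
  FIRST(S)={a,b}  FIRST(A)={b}  FIRST(B)={a}
[2] (stable)
  FIRST(S)={a,b}  FIRST(A)={b}  FIRST(B)={a}

FOLLOW iteration:
seed FOLLOW(S) with $
[1]
  S→S a S: FOLLOW(S) ⊇ FIRST(a) = {a}; new: +{a}
  S→a B: FOLLOW(B) ⊇ FOLLOW(S) ⊇ {$,a}; new: +{$,a}
  S→b A: FOLLOW(A) ⊇ FOLLOW(S) ⊇ {$,a}; new: +{$,a}
  FOLLOW(S)={$,a}  FOLLOW(A)={$,a}  FOLLOW(B)={$,a}
[2] (no change)
  FOLLOW(S)={$,a}  FOLLOW(A)={$,a}  FOLLOW(B)={$,a}

FOLLOW(S) = ["$", "a"]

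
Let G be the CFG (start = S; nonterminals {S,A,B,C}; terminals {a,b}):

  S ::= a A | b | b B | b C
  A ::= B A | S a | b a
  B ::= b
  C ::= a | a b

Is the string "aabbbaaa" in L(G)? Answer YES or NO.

CNF form of G:
  S -> T0 A | T1 B | T1 C | b
  A -> B A | S T0 | T1 T0
  B -> b
  C -> T0 T1 | a
  T0 -> a
  T1 -> b

CYK table (by increasing span):
  T[0,0] 'a' = {C,T0}  orig:{C}
  T[1,1] 'a' = {C,T0}  orig:{C}
  T[2,2] 'b' = {B,S,T1}  orig:{B,S}
  T[3,3] 'b' = {B,S,T1}  orig:{B,S}
  T[4,4] 'b' = {B,S,T1}  orig:{B,S}
  T[5,5] 'a' = {C,T0}  orig:{C}
  T[6,6] 'a' = {C,T0}  orig:{C}
  T[7,7] 'a' = {C,T0}  orig:{C}
  T[0,1] 'aa' = ∅
  T[1,2] 'ab' = {C}
  T[2,3] 'bb' = {S}
  T[3,4] 'bb' = {S}
  T[4,5] 'ba' = {A,S}
  T[5,6] 'aa' = ∅
  T[6,7] 'aa' = ∅
  T[0,2] 'aab' = ∅
  T[1,3] 'abb' = ∅
  T[2,4] 'bbb' = ∅
  T[3,5] 'bba' = {A}
  T[4,6] 'baa' = {A}
  T[5,7] 'aaa' = ∅
  T[0,3] 'aabb' = ∅
  T[1,4] 'abbb' = ∅
  T[2,5] 'bbba' = {A}
  T[3,6] 'bbaa' = {A}
  T[4,7] 'baaa' = ∅
  T[0,4] 'aabbb' = ∅
  T[1,5] 'abbba' = {S}
  T[2,6] 'bbbaa' = {A}
  T[3,7] 'bbaaa' = ∅
  T[0,5] 'aabbba' = ∅
  T[1,6] 'abbbaa' = {A,S}
  T[2,7] 'bbbaaa' = ∅
  T[0,6] 'aabbbaa' = {S}
  T[1,7] 'abbbaaa' = {A}
  T[0,7] 'aabbbaaa' = {A,S}

S ∈ T[0,7] ⇒ YES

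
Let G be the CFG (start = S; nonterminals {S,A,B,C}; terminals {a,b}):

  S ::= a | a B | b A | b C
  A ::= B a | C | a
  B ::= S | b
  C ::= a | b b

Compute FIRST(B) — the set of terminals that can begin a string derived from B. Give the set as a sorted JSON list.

Compute FIRST by fixpoint:
round 1:
  A via A→a: +{a}
  B via B→b: +{b}
  C via C→a: +{a}
  C via C→b b: +{b}
  S via S→a: +{a}
  S via S→b A: +{b}
  FIRST[S]={a,b}  FIRST[A]={a}  FIRST[B]={b}  FIRST[C]={a,b}
round 2:
  A via A→B a: +{b}
  B via B→S: +{a}
  FIRST[S]={a,b}  FIRST[A]={a,b}  FIRST[B]={a,b}  FIRST[C]={a,b}
round 3: (stable)
  FIRST[S]={a,b}  FIRST[A]={a,b}  FIRST[B]={a,b}  FIRST[C]={a,b}

FIRST(B) = ["a", "b"]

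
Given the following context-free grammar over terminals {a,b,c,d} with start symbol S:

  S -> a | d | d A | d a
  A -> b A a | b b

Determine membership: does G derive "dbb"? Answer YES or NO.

CNF form of G:
  S -> T2 A | T2 T1 | a | d
  A -> T0 T0 | T0 X3
  T0 -> b
  T1 -> a
  T2 -> d
  X3 -> A T1

CYK table (by increasing span):
  cell(0,0) d: {S,T2}  orig:{S}
  cell(1,1) b: {T0}  orig:{}
  cell(2,2) b: {T0}  orig:{}
  cell(0,1) db: ∅
  cell(1,2) bb: {A}
  cell(0,2) dbb: {S}

S ∈ T[0,2] ⇒ YES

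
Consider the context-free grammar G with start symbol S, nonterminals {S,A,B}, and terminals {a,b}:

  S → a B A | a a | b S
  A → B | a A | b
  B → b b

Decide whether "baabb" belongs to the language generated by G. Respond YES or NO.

Convert to CNF:
  S -> T0 T0 | T0 X2 | T1 S
  A -> T0 A | T1 T1 | b
  B -> T1 T1
  T0 -> a
  T1 -> b
  X2 -> B A

Fill CYK table bottom-up:
  [0..0]={A,T1}  "b"  orig:{A}
  [1..1]={T0}  "a"  orig:{}
  [2..2]={T0}  "a"  orig:{}
  [3..3]={A,T1}  "b"  orig:{A}
  [4..4]={A,T1}  "b"  orig:{A}
  [0..1]=∅  "ba"
  [1..2]={S}  "aa"
  [2..3]={A}  "ab"
  [3..4]={A,B}  "bb"
  [0..2]={S}  "baa"
  [1..3]={A}  "aab"
  [2..4]={A}  "abb"
  [0..3]=∅  "baab"
  [1..4]={A}  "aabb"
  [0..4]=∅  "baabb"

S ∉ T[0,4] ⇒ NO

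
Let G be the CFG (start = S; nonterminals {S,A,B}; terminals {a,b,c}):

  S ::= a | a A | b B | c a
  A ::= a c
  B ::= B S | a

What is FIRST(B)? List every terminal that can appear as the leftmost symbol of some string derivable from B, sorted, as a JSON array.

FIRST sets, iterate to fixpoint:
iter 1:
  A via A→a c: +{a}
  B via B→a: +{a}
  S via S→a: +{a}
  S via S→b B: +{b}
  S via S→c a: +{c}
  FIRST[S]={a,b,c}  FIRST[A]={a}  FIRST[B]={a}
iter 2: — fixpoint
  FIRST[S]={a,b,c}  FIRST[A]={a}  FIRST[B]={a}

FIRST(B) = ["a"]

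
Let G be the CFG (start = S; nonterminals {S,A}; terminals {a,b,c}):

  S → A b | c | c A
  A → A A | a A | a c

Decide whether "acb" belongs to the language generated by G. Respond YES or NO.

CNF form of G:
  S -> A T2 | T1 A | c
  A -> A A | T0 A | T0 T1
  T0 -> a
  T1 -> c
  T2 -> b

CYK table (by increasing span):
  [0..0]={T0}  "a"  orig:{}
  [1..1]={S,T1}  "c"  orig:{S}
  [2..2]={T2}  "b"  orig:{}
  [0..1]={A}  "ac"
  [1..2]=∅  "cb"
  [0..2]={S}  "acb"

S ∈ T[0,2] ⇒ YES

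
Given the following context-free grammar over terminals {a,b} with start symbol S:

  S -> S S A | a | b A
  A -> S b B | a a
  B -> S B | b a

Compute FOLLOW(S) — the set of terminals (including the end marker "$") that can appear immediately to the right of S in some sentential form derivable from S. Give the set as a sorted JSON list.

FIRST sets, iterate to fixpoint:
iter 1:
  A via A→a a: +{a}
  B via B→b a: +{b}
  S via S→a: +{a}
  S via S→b A: +{b}
  FIRST(S)={a,b}  FIRST(A)={a}  FIRST(B)={b}
iter 2:
  A via A→S b B: +{b}
  B via B→S B: +{a}
  FIRST(S)={a,b}  FIRST(A)={a,b}  FIRST(B)={a,b}
iter 3: — fixpoint
  FIRST(S)={a,b}  FIRST(A)={a,b}  FIRST(B)={a,b}

Compute FOLLOW by fixpoint:
seed FOLLOW(S) with $
round 1:
  A→S b B: FOLLOW(S) ⊇ FIRST(b) = {b}; new: +{b}
  B→S B: FOLLOW(S) ⊇ FIRST(B) = {a,b}; new: +{a}
  S→S S A: FOLLOW(A) ⊇ FOLLOW(S) ⊇ {$,a,b}; new: +{$,a,b}
  FOLLOW(S)={$,a,b}  FOLLOW(A)={$,a,b}  FOLLOW(B)={}
round 2:
  A→S b B: FOLLOW(B) ⊇ FOLLOW(A) ⊇ {$,a,b}; new: +{$,a,b}
  FOLLOW(S)={$,a,b}  FOLLOW(A)={$,a,b}  FOLLOW(B)={$,a,b}
round 3: done
  FOLLOW(S)={$,a,b}  FOLLOW(A)={$,a,b}  FOLLOW(B)={$,a,b}

FOLLOW(S) = ["$", "a", "b"]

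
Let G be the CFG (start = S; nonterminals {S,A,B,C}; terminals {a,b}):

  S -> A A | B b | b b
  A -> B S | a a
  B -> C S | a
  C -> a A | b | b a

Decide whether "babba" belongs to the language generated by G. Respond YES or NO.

Convert to CNF:
  S -> A A | B T1 | T1 T1
  A -> B S | T0 T0
  B -> C S | a
  C -> T0 A | T1 T0 | b
  T0 -> a
  T1 -> b

CYK fill:
  T[0,0] 'b' = {C,T1}  orig:{C}
  T[1,1] 'a' = {B,T0}  orig:{B}
  T[2,2] 'b' = {C,T1}  orig:{C}
  T[3,3] 'b' = {C,T1}  orig:{C}
  T[4,4] 'a' = {B,T0}  orig:{B}
  T[0,1] 'ba' = {C}
  T[1,2] 'ab' = {S}
  T[2,3] 'bb' = {S}
  T[3,4] 'ba' = {C}
  T[0,2] 'bab' = {B}
  T[1,3] 'abb' = {A}
  T[2,4] 'bba' = ∅
  T[0,3] 'babb' = {B,S}
  T[1,4] 'abba' = ∅
  T[0,4] 'babba' = ∅

S ∉ T[0,4] ⇒ NO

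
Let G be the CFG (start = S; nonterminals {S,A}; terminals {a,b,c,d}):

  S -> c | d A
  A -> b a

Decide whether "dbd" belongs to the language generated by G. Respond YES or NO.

Convert to CNF:
  S -> T2 A | c
  A -> T0 T1
  T0 -> b
  T1 -> a
  T2 -> d

CYK fill:
  T[0,0] 'd' = {T2}  orig:{}
  T[1,1] 'b' = {T0}  orig:{}
  T[2,2] 'd' = {T2}  orig:{}
  T[0,1] 'db' = ∅
  T[1,2] 'bd' = ∅
  T[0,2] 'dbd' = ∅

S ∉ T[0,2] ⇒ NO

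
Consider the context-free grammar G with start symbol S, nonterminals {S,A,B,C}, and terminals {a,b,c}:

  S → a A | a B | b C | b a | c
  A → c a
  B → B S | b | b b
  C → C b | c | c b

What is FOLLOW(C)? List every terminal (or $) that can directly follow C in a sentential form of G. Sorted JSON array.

Compute FIRST by fixpoint:
[1]
  A via A→c a: +{c}
  B via B→b: +{b}
  C via C→c: +{c}
  S via S→a A: +{a}
  S via S→b C: +{b}
  S via S→c: +{c}
  S: {a,b,c}  A: {c}  B: {b}  C: {c}
[2] done
  S: {a,b,c}  A: {c}  B: {b}  C: {c}

FOLLOW sets:
FOLLOW(S) := {$}
pass 1:
  B→B S: FOLLOW(B) ⊇ FIRST(S) = {a,b,c}; new: +{a,b,c}
  B→B S: FOLLOW(S) ⊇ FOLLOW(B) ⊇ {a,b,c}; new: +{a,b,c}
  C→C b: FOLLOW(C) ⊇ FIRST(b) = {b}; new: +{b}
  S→a A: FOLLOW(A) ⊇ FOLLOW(S) ⊇ {$,a,b,c}; new: +{$,a,b,c}
  S→a B: FOLLOW(B) ⊇ FOLLOW(S) ⊇ {$,a,b,c}; new: +{$}
  S→b C: FOLLOW(C) ⊇ FOLLOW(S) ⊇ {$,a,b,c}; new: +{$,a,c}
  FOLLOW(S)={$,a,b,c}  FOLLOW(A)={$,a,b,c}  FOLLOW(B)={$,a,b,c}  FOLLOW(C)={$,a,b,c}
pass 2: (stable)
  FOLLOW(S)={$,a,b,c}  FOLLOW(A)={$,a,b,c}  FOLLOW(B)={$,a,b,c}  FOLLOW(C)={$,a,b,c}

FOLLOW(C) = ["$", "a", "b", "c"]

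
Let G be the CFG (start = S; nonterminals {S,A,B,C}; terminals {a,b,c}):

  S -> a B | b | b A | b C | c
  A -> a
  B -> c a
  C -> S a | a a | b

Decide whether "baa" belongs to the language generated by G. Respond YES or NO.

CNF form of G:
  S -> T1 B | T2 A | T2 C | b | c
  A -> a
  B -> T0 T1
  C -> S T1 | T1 T1 | b
  T0 -> c
  T1 -> a
  T2 -> b

CYK table (by increasing span):
  [0..0]={C,S,T2}  "b"  orig:{C,S}
  [1..1]={A,T1}  "a"  orig:{A}
  [2..2]={A,T1}  "a"  orig:{A}
  [0..1]={C,S}  "ba"
  [1..2]={C}  "aa"
  [0..2]={C,S}  "baa"

S ∈ T[0,2] ⇒ YES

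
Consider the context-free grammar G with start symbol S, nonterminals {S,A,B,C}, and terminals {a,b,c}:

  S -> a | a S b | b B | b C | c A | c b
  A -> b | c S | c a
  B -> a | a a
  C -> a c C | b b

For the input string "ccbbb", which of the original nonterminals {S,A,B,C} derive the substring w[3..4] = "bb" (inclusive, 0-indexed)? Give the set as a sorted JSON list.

Convert to CNF:
  S -> T0 A | T0 T2 | T1 X4 | T2 B | T2 C | a
  A -> T0 S | T0 T1 | b
  B -> T1 T1 | a
  C -> T1 X3 | T2 T2
  T0 -> c
  T1 -> a
  T2 -> b
  X3 -> T0 C
  X4 -> S T2

CYK table (by increasing span), restricted to cells inside w[3..4]:
  T[3,3] 'b' = {A,T2}  orig:{A}
  T[4,4] 'b' = {A,T2}  orig:{A}
  T[3,4] 'bb' = {C}

Original NTs in T[3,4] deriving "bb": ["C"]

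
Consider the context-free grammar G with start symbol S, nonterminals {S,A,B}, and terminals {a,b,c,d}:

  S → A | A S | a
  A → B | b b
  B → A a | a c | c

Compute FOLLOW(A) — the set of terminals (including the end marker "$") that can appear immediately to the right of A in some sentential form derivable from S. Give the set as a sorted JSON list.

Compute FIRST by fixpoint:
[1]
  A via A→b b: +{b}
  B via B→A a: +{b}
  B via B→a c: +{a}
  B via B→c: +{c}
  S via S→A: +{b}
  S via S→a: +{a}
  FIRST(S)={a,b}  FIRST(A)={b}  FIRST(B)={a,b,c}
[2]
  A via A→B: +{a,c}
  S via S→A: +{c}
  FIRST(S)={a,b,c}  FIRST(A)={a,b,c}  FIRST(B)={a,b,c}
[3] — fixpoint
  FIRST(S)={a,b,c}  FIRST(A)={a,b,c}  FIRST(B)={a,b,c}

Compute FOLLOW by fixpoint:
FOLLOW(S) := {$}
pass 1:
  B→A a: FOLLOW(A) ⊇ FIRST(a) = {a}; new: +{a}
  S→A: FOLLOW(A) ⊇ FOLLOW(S) ⊇ {$}; new: +{$}
  S→A S: FOLLOW(A) ⊇ FIRST(S) = {a,b,c}; new: +{b,c}
  FOLLOW(S)={$}  FOLLOW(A)={$,a,b,c}  FOLLOW(B)={}
pass 2:
  A→B: FOLLOW(B) ⊇ FOLLOW(A) ⊇ {$,a,b,c}; new: +{$,a,b,c}
  FOLLOW(S)={$}  FOLLOW(A)={$,a,b,c}  FOLLOW(B)={$,a,b,c}
pass 3: (no change)
  FOLLOW(S)={$}  FOLLOW(A)={$,a,b,c}  FOLLOW(B)={$,a,b,c}

FOLLOW(A) = ["$", "a", "b", "c"]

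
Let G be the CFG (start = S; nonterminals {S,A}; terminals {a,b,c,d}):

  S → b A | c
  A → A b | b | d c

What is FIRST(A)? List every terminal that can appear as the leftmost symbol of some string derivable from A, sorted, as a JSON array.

Compute FIRST by fixpoint:
[1]
  A via A→b: +{b}
  A via A→d c: +{d}
  S via S→b A: +{b}
  S via S→c: +{c}
  S: {b,c}  A: {b,d}
[2] (stable)
  S: {b,c}  A: {b,d}

FIRST(A) = ["b", "d"]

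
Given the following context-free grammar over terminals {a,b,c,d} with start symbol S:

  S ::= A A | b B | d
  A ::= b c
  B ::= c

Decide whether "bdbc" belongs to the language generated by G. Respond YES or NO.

CNF form of G:
  S -> A A | T0 B | d
  A -> T0 T1
  B -> c
  T0 -> b
  T1 -> c

CYK table (by increasing span):
  cell(0,0) b: {T0}  orig:{}
  cell(1,1) d: {S}
  cell(2,2) b: {T0}  orig:{}
  cell(3,3) c: {B,T1}  orig:{B}
  cell(0,1) bd: ∅
  cell(1,2) db: ∅
  cell(2,3) bc: {A,S}
  cell(0,2) bdb: ∅
  cell(1,3) dbc: ∅
  cell(0,3) bdbc: ∅

S ∉ T[0,3] ⇒ NO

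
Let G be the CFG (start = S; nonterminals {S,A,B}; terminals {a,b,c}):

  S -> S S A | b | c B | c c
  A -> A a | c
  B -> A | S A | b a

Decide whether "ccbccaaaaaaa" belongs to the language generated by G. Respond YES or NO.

Convert to CNF:
  S -> S X3 | T2 B | T2 T2 | b
  A -> A T0 | c
  B -> A T0 | S A | T1 T0 | c
  T0 -> a
  T1 -> b
  T2 -> c
  X3 -> S A

Fill CYK table bottom-up:
  T[0,0] 'c' = {A,B,T2}  orig:{A,B}
  T[1,1] 'c' = {A,B,T2}  orig:{A,B}
  T[2,2] 'b' = {S,T1}  orig:{S}
  T[3,3] 'c' = {A,B,T2}  orig:{A,B}
  T[4,4] 'c' = {A,B,T2}  orig:{A,B}
  T[5,5] 'a' = {T0}  orig:{}
  T[6,6] 'a' = {T0}  orig:{}
  T[7,7] 'a' = {T0}  orig:{}
  T[8,8] 'a' = {T0}  orig:{}
  T[9,9] 'a' = {T0}  orig:{}
  T[10,10] 'a' = {T0}  orig:{}
  T[11,11] 'a' = {T0}  orig:{}
  T[0,1] 'cc' = {S}
  T[1,2] 'cb' = ∅
  T[2,3] 'bc' = {B,X3}  orig:{B}
  T[3,4] 'cc' = {S}
  T[4,5] 'ca' = {A,B}
  T[5,6] 'aa' = ∅
  T[6,7] 'aa' = ∅
  T[7,8] 'aa' = ∅
  T[8,9] 'aa' = ∅
  T[9,10] 'aa' = ∅
  T[10,11] 'aa' = ∅
  T[0,2] 'ccb' = ∅
  T[1,3] 'cbc' = {S}
  T[2,4] 'bcc' = ∅
  T[3,5] 'cca' = {S}
  T[4,6] 'caa' = {A,B}
  T[5,7] 'aaa' = ∅
  T[6,8] 'aaa' = ∅
  T[7,9] 'aaa' = ∅
  T[8,10] 'aaa' = ∅
  T[9,11] 'aaa' = ∅
  T[0,3] 'ccbc' = {S}
  T[1,4] 'cbcc' = {B,X3}  orig:{B}
  T[2,5] 'bcca' = ∅
  T[3,6] 'ccaa' = {S}
  T[4,7] 'caaa' = {A,B}
  T[5,8] 'aaaa' = ∅
  T[6,9] 'aaaa' = ∅
  T[7,10] 'aaaa' = ∅
  T[8,11] 'aaaa' = ∅
  T[0,4] 'ccbcc' = {B,S,X3}  orig:{B,S}
  T[1,5] 'cbcca' = {B,X3}  orig:{B}
  T[2,6] 'bccaa' = ∅
  T[3,7] 'ccaaa' = {S}
  T[4,8] 'caaaa' = {A,B}
  T[5,9] 'aaaaa' = ∅
  T[6,10] 'aaaaa' = ∅
  T[7,11] 'aaaaa' = ∅
  T[0,5] 'ccbcca' = {B,S,X3}  orig:{B,S}
  T[1,6] 'cbccaa' = {B,X3}  orig:{B}
  T[2,7] 'bccaaa' = ∅
  T[3,8] 'ccaaaa' = {S}
  T[4,9] 'caaaaa' = {A,B}
  T[5,10] 'aaaaaa' = ∅
  T[6,11] 'aaaaaa' = ∅
  T[0,6] 'ccbccaa' = {B,S,X3}  orig:{B,S}
  T[1,7] 'cbccaaa' = {B,X3}  orig:{B}
  T[2,8] 'bccaaaa' = ∅
  T[3,9] 'ccaaaaa' = {S}
  T[4,10] 'caaaaaa' = {A,B}
  T[5,11] 'aaaaaaa' = ∅
  T[0,7] 'ccbccaaa' = {B,S,X3}  orig:{B,S}
  T[1,8] 'cbccaaaa' = {B,X3}  orig:{B}
  T[2,9] 'bccaaaaa' = ∅
  T[3,10] 'ccaaaaaa' = {S}
  T[4,11] 'caaaaaaa' = {A,B}
  T[0,8] 'ccbccaaaa' = {B,S,X3}  orig:{B,S}
  T[1,9] 'cbccaaaaa' = {B,X3}  orig:{B}
  T[2,10] 'bccaaaaaa' = ∅
  T[3,11] 'ccaaaaaaa' = {S}
  T[0,9] 'ccbccaaaaa' = {B,S,X3}  orig:{B,S}
  T[1,10] 'cbccaaaaaa' = {B,X3}  orig:{B}
  T[2,11] 'bccaaaaaaa' = ∅
  T[0,10] 'ccbccaaaaaa' = {B,S,X3}  orig:{B,S}
  T[1,11] 'cbccaaaaaaa' = {B,X3}  orig:{B}
  T[0,11] 'ccbccaaaaaaa' = {B,S,X3}  orig:{B,S}

S ∈ T[0,11] ⇒ YES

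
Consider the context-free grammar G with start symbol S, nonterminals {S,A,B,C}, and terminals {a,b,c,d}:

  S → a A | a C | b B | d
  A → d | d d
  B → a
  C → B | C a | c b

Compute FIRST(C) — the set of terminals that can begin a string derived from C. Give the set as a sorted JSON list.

FIRST iteration:
round 1:
  A via A→d: +{d}
  B via B→a: +{a}
  C via C→B: +{a}
  C via C→c b: +{c}
  S via S→a A: +{a}
  S via S→b B: +{b}
  S via S→d: +{d}
  S: {a,b,d}  A: {d}  B: {a}  C: {a,c}
round 2: (stable)
  S: {a,b,d}  A: {d}  B: {a}  C: {a,c}

FIRST(C) = ["a", "c"]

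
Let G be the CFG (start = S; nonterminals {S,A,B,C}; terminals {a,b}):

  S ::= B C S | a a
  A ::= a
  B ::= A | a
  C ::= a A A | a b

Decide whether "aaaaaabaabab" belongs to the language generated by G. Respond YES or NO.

CNF form of G:
  S -> B X3 | T0 T0
  A -> a
  B -> a
  C -> T0 T1 | T0 X2
  T0 -> a
  T1 -> b
  X2 -> A A
  X3 -> C S

CYK fill:
  [0..0]={A,B,T0}  "a"  orig:{A,B}
  [1..1]={A,B,T0}  "a"  orig:{A,B}
  [2..2]={A,B,T0}  "a"  orig:{A,B}
  [3..3]={A,B,T0}  "a"  orig:{A,B}
  [4..4]={A,B,T0}  "a"  orig:{A,B}
  [5..5]={A,B,T0}  "a"  orig:{A,B}
  [6..6]={T1}  "b"  orig:{}
  [7..7]={A,B,T0}  "a"  orig:{A,B}
  [8..8]={A,B,T0}  "a"  orig:{A,B}
  [9..9]={T1}  "b"  orig:{}
  [10..10]={A,B,T0}  "a"  orig:{A,B}
  [11..11]={T1}  "b"  orig:{}
  [0..1]={S,X2}  "aa"  orig:{S}
  [1..2]={S,X2}  "aa"  orig:{S}
  [2..3]={S,X2}  "aa"  orig:{S}
  [3..4]={S,X2}  "aa"  orig:{S}
  [4..5]={S,X2}  "aa"  orig:{S}
  [5..6]={C}  "ab"
  [6..7]=∅  "ba"
  [7..8]={S,X2}  "aa"  orig:{S}
  [8..9]={C}  "ab"
  [9..10]=∅  "ba"
  [10..11]={C}  "ab"
  [0..2]={C}  "aaa"
  [1..3]={C}  "aaa"
  [2..4]={C}  "aaa"
  [3..5]={C}  "aaa"
  [4..6]=∅  "aab"
  [5..7]=∅  "aba"
  [6..8]=∅  "baa"
  [7..9]=∅  "aab"
  [8..10]=∅  "aba"
  [9..11]=∅  "bab"
  [0..3]=∅  "aaaa"
  [1..4]=∅  "aaaa"
  [2..5]=∅  "aaaa"
  [3..6]=∅  "aaab"
  [4..7]=∅  "aaba"
  [5..8]={X3}  "abaa"  orig:{}
  [6..9]=∅  "baab"
  [7..10]=∅  "aaba"
  [8..11]=∅  "abab"
  [0..4]={X3}  "aaaaa"  orig:{}
  [1..5]={X3}  "aaaaa"  orig:{}
  [2..6]=∅  "aaaab"
  [3..7]=∅  "aaaba"
  [4..8]={S}  "aabaa"
  [5..9]=∅  "abaab"
  [6..10]=∅  "baaba"
  [7..11]=∅  "aabab"
  [0..5]={S}  "aaaaaa"
  [1..6]=∅  "aaaaab"
  [2..7]=∅  "aaaaba"
  [3..8]=∅  "aaabaa"
  [4..9]=∅  "aabaab"
  [5..10]=∅  "abaaba"
  [6..11]=∅  "baabab"
  [0..6]=∅  "aaaaaab"
  [1..7]=∅  "aaaaaba"
  [2..8]=∅  "aaaabaa"
  [3..9]=∅  "aaabaab"
  [4..10]=∅  "aabaaba"
  [5..11]=∅  "abaabab"
  [0..7]=∅  "aaaaaaba"
  [1..8]={X3}  "aaaaabaa"  orig:{}
  [2..9]=∅  "aaaabaab"
  [3..10]=∅  "aaabaaba"
  [4..11]=∅  "aabaabab"
  [0..8]={S}  "aaaaaabaa"
  [1..9]=∅  "aaaaabaab"
  [2..10]=∅  "aaaabaaba"
  [3..11]=∅  "aaabaabab"
  [0..9]=∅  "aaaaaabaab"
  [1..10]=∅  "aaaaabaaba"
  [2..11]=∅  "aaaabaabab"
  [0..10]=∅  "aaaaaabaaba"
  [1..11]=∅  "aaaaabaabab"
  [0..11]=∅  "aaaaaabaabab"

S ∉ T[0,11] ⇒ NO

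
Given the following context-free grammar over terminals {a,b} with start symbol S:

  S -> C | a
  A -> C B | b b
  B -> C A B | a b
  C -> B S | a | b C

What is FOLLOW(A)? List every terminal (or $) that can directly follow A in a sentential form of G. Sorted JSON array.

FIRST sets, iterate to fixpoint:
round 1:
  A via A→b b: +{b}
  B via B→a b: +{a}
  C via C→B S: +{a}
  C via C→b C: +{b}
  S via S→C: +{a,b}
  S: {a,b}  A: {b}  B: {a}  C: {a,b}
round 2:
  A via A→C B: +{a}
  B via B→C A B: +{b}
  S: {a,b}  A: {a,b}  B: {a,b}  C: {a,b}
round 3: — fixpoint
  S: {a,b}  A: {a,b}  B: {a,b}  C: {a,b}

Compute FOLLOW by fixpoint:
FOLLOW(S) := {$}
pass 1:
  A→C B: FOLLOW(C) ⊇ FIRST(B) = {a,b}; new: +{a,b}
  B→C A B: FOLLOW(A) ⊇ FIRST(B) = {a,b}; new: +{a,b}
  C→B S: FOLLOW(B) ⊇ FIRST(S) = {a,b}; new: +{a,b}
  C→B S: FOLLOW(S) ⊇ FOLLOW(C) ⊇ {a,b}; new: +{a,b}
  S→C: FOLLOW(C) ⊇ FOLLOW(S) ⊇ {$,a,b}; new: +{$}
  FOLLOW[S]={$,a,b}  FOLLOW[A]={a,b}  FOLLOW[B]={a,b}  FOLLOW[C]={$,a,b}
pass 2: (stable)
  FOLLOW[S]={$,a,b}  FOLLOW[A]={a,b}  FOLLOW[B]={a,b}  FOLLOW[C]={$,a,b}

FOLLOW(A) = ["a", "b"]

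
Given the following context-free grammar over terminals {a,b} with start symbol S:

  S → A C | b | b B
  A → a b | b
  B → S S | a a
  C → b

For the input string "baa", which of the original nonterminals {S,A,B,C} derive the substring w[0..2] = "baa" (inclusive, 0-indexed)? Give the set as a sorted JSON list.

Convert to CNF:
  S -> A C | T1 B | b
  A -> T0 T1 | b
  B -> S S | T0 T0
  C -> b
  T0 -> a
  T1 -> b

Fill CYK table bottom-up, restricted to cells inside w[0..2]:
  T[0,0] 'b' = {A,C,S,T1}  orig:{A,C,S}
  T[1,1] 'a' = {T0}  orig:{}
  T[2,2] 'a' = {T0}  orig:{}
  T[0,1] 'ba' = ∅
  T[1,2] 'aa' = {B}
  T[0,2] 'baa' = {S}

Original NTs in T[0,2] deriving "baa": ["S"]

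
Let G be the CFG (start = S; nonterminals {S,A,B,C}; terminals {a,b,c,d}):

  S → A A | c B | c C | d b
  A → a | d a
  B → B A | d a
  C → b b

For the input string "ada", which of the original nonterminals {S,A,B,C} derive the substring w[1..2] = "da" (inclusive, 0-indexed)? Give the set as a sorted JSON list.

CNF form of G:
  S -> A A | T0 T2 | T3 B | T3 C
  A -> T0 T1 | a
  B -> B A | T0 T1
  C -> T2 T2
  T0 -> d
  T1 -> a
  T2 -> b
  T3 -> c

Fill CYK table bottom-up, restricted to cells inside w[1..2]:
  [1..1]={T0}  "d"  orig:{}
  [2..2]={A,T1}  "a"  orig:{A}
  [1..2]={A,B}  "da"

Original NTs in T[1,2] deriving "da": ["A", "B"]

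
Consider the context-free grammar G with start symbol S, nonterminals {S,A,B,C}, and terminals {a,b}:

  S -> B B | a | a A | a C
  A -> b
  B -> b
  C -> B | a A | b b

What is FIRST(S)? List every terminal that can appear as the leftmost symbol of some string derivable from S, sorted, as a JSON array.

FIRST sets, iterate to fixpoint:
[1]
  A via A→b: +{b}
  B via B→b: +{b}
  C via C→B: +{b}
  C via C→a A: +{a}
  S via S→B B: +{b}
  S via S→a: +{a}
  S: {a,b}  A: {b}  B: {b}  C: {a,b}
[2] done
  S: {a,b}  A: {b}  B: {b}  C: {a,b}

FIRST(S) = ["a", "b"]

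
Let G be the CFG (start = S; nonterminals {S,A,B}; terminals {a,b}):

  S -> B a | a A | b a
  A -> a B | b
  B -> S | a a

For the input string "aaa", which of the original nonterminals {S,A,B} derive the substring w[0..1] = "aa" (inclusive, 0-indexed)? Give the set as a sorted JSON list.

Convert to CNF:
  S -> B T0 | T0 A | T1 T0
  A -> T0 B | b
  B -> B T0 | T0 A | T0 T0 | T1 T0
  T0 -> a
  T1 -> b

CYK fill (cells [i..j] with 0 ≤ i ≤ j ≤ 1 only):
  [0..0]={T0}  "a"  orig:{}
  [1..1]={T0}  "a"  orig:{}
  [0..1]={B}  "aa"

Original NTs in T[0,1] deriving "aa": ["B"]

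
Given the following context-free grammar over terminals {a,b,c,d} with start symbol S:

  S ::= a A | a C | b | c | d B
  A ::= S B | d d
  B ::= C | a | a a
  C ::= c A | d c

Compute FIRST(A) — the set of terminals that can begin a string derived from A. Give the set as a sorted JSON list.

Compute FIRST by fixpoint:
pass 1:
  A via A→d d: +{d}
  B via B→a: +{a}
  C via C→c A: +{c}
  C via C→d c: +{d}
  S via S→a A: +{a}
  S via S→b: +{b}
  S via S→c: +{c}
  S via S→d B: +{d}
  FIRST(S)={a,b,c,d}  FIRST(A)={d}  FIRST(B)={a}  FIRST(C)={c,d}
pass 2:
  A via A→S B: +{a,b,c}
  B via B→C: +{c,d}
  FIRST(S)={a,b,c,d}  FIRST(A)={a,b,c,d}  FIRST(B)={a,c,d}  FIRST(C)={c,d}
pass 3: done
  FIRST(S)={a,b,c,d}  FIRST(A)={a,b,c,d}  FIRST(B)={a,c,d}  FIRST(C)={c,d}

FIRST(A) = ["a", "b", "c", "d"]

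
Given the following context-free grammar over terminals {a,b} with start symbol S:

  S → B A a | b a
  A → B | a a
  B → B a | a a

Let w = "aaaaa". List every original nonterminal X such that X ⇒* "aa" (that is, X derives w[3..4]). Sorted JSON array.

Convert to CNF:
  S -> B X2 | T1 T0
  A -> B T0 | T0 T0
  B -> B T0 | T0 T0
  T0 -> a
  T1 -> b
  X2 -> A T0

CYK table (by increasing span), restricted to cells inside w[3..4]:
  [3..3]={T0}  "a"  orig:{}
  [4..4]={T0}  "a"  orig:{}
  [3..4]={A,B}  "aa"

Original NTs in T[3,4] deriving "aa": ["A", "B"]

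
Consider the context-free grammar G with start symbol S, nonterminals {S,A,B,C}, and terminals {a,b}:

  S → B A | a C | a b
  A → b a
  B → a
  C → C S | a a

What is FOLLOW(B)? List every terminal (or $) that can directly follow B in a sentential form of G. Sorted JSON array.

FIRST sets, iterate to fixpoint:
[1]
  A via A→b a: +{b}
  B via B→a: +{a}
  C via C→a a: +{a}
  S via S→B A: +{a}
  S: {a}  A: {b}  B: {a}  C: {a}
[2] done
  S: {a}  A: {b}  B: {a}  C: {a}

FOLLOW iteration:
seed FOLLOW(S) with $
iter 1:
  C→C S: FOLLOW(C) ⊇ FIRST(S) = {a}; new: +{a}
  C→C S: FOLLOW(S) ⊇ FOLLOW(C) ⊇ {a}; new: +{a}
  S→B A: FOLLOW(B) ⊇ FIRST(A) = {b}; new: +{b}
  S→B A: FOLLOW(A) ⊇ FOLLOW(S) ⊇ {$,a}; new: +{$,a}
  S→a C: FOLLOW(C) ⊇ FOLLOW(S) ⊇ {$,a}; new: +{$}
  FOLLOW[S]={$,a}  FOLLOW[A]={$,a}  FOLLOW[B]={b}  FOLLOW[C]={$,a}
iter 2: (stable)
  FOLLOW[S]={$,a}  FOLLOW[A]={$,a}  FOLLOW[B]={b}  FOLLOW[C]={$,a}

FOLLOW(B) = ["b"]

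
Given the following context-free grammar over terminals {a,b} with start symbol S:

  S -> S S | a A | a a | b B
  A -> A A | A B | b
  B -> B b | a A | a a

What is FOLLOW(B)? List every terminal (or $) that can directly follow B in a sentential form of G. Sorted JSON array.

FIRST iteration:
round 1:
  A via A→b: +{b}
  B via B→a A: +{a}
  S via S→a A: +{a}
  S via S→b B: +{b}
  FIRST[S]={a,b}  FIRST[A]={b}  FIRST[B]={a}
round 2: (stable)
  FIRST[S]={a,b}  FIRST[A]={b}  FIRST[B]={a}

Compute FOLLOW by fixpoint:
seed FOLLOW(S) with $
iter 1:
  A→A A: FOLLOW(A) ⊇ FIRST(A) = {b}; new: +{b}
  A→A B: FOLLOW(A) ⊇ FIRST(B) = {a}; new: +{a}
  A→A B: FOLLOW(B) ⊇ FOLLOW(A) ⊇ {a,b}; new: +{a,b}
  S→S S: FOLLOW(S) ⊇ FIRST(S) = {a,b}; new: +{a,b}
  S→a A: FOLLOW(A) ⊇ FOLLOW(S) ⊇ {$,a,b}; new: +{$}
  S→b B: FOLLOW(B) ⊇ FOLLOW(S) ⊇ {$,a,b}; new: +{$}
  S: {$,a,b}  A: {$,a,b}  B: {$,a,b}
iter 2: done
  S: {$,a,b}  A: {$,a,b}  B: {$,a,b}

FOLLOW(B) = ["$", "a", "b"]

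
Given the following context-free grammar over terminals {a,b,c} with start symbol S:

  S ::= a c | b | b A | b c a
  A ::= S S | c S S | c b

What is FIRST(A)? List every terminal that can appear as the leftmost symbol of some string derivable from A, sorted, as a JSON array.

Compute FIRST by fixpoint:
iter 1:
  A via A→c S S: +{c}
  S via S→a c: +{a}
  S via S→b: +{b}
  FIRST(S)={a,b}  FIRST(A)={c}
iter 2:
  A via A→S S: +{a,b}
  FIRST(S)={a,b}  FIRST(A)={a,b,c}
iter 3: (stable)
  FIRST(S)={a,b}  FIRST(A)={a,b,c}

FIRST(A) = ["a", "b", "c"]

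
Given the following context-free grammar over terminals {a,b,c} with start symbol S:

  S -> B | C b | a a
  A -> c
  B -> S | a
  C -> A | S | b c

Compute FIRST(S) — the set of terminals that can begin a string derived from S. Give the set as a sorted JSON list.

FIRST iteration:
[1]
  A via A→c: +{c}
  B via B→a: +{a}
  C via C→A: +{c}
  C via C→b c: +{b}
  S via S→B: +{a}
  S via S→C b: +{b,c}
  S: {a,b,c}  A: {c}  B: {a}  C: {b,c}
[2]
  B via B→S: +{b,c}
  C via C→S: +{a}
  S: {a,b,c}  A: {c}  B: {a,b,c}  C: {a,b,c}
[3] (no change)
  S: {a,b,c}  A: {c}  B: {a,b,c}  C: {a,b,c}

FIRST(S) = ["a", "b", "c"]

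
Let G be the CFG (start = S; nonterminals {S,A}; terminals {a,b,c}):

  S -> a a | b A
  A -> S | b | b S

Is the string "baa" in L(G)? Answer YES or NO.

CNF form of G:
  S -> T0 T0 | T1 A
  A -> T0 T0 | T1 A | T1 S | b
  T0 -> a
  T1 -> b

CYK table (by increasing span):
  cell(0,0) b: {A,T1}  orig:{A}
  cell(1,1) a: {T0}  orig:{}
  cell(2,2) a: {T0}  orig:{}
  cell(0,1) ba: ∅
  cell(1,2) aa: {A,S}
  cell(0,2) baa: {A,S}

S ∈ T[0,2] ⇒ YES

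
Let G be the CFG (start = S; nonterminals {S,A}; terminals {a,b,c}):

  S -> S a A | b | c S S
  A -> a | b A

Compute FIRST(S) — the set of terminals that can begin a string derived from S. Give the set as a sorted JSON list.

FIRST iteration:
[1]
  A via A→a: +{a}
  A via A→b A: +{b}
  S via S→b: +{b}
  S via S→c S S: +{c}
  S: {b,c}  A: {a,b}
[2] done
  S: {b,c}  A: {a,b}

FIRST(S) = ["b", "c"]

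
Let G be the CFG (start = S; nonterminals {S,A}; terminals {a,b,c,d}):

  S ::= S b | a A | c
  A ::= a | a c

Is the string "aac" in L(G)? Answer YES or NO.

Convert to CNF:
  S -> S T2 | T0 A | c
  A -> T0 T1 | a
  T0 -> a
  T1 -> c
  T2 -> b

CYK table (by increasing span):
  T[0,0] 'a' = {A,T0}  orig:{A}
  T[1,1] 'a' = {A,T0}  orig:{A}
  T[2,2] 'c' = {S,T1}  orig:{S}
  T[0,1] 'aa' = {S}
  T[1,2] 'ac' = {A}
  T[0,2] 'aac' = {S}

S ∈ T[0,2] ⇒ YES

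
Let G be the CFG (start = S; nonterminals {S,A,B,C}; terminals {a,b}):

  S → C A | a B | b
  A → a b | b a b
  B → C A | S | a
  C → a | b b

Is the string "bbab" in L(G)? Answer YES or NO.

CNF form of G:
  S -> C A | T0 B | b
  A -> T0 T1 | T1 X2
  B -> C A | T0 B | a | b
  C -> T1 T1 | a
  T0 -> a
  T1 -> b
  X2 -> T0 T1

CYK table (by increasing span):
  cell(0,0) b: {B,S,T1}  orig:{B,S}
  cell(1,1) b: {B,S,T1}  orig:{B,S}
  cell(2,2) a: {B,C,T0}  orig:{B,C}
  cell(3,3) b: {B,S,T1}  orig:{B,S}
  cell(0,1) bb: {C}
  cell(1,2) ba: ∅
  cell(2,3) ab: {A,B,S,X2}  orig:{A,B,S}
  cell(0,2) bba: ∅
  cell(1,3) bab: {A}
  cell(0,3) bbab: {B,S}

S ∈ T[0,3] ⇒ YES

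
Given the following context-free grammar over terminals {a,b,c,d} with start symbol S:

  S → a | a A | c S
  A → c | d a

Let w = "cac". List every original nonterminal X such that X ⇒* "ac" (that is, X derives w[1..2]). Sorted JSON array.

Convert to CNF:
  S -> T1 A | T2 S | a
  A -> T0 T1 | c
  T0 -> d
  T1 -> a
  T2 -> c

CYK table (by increasing span) — only the sub-triangle for w[1..2]:
  cell(1,1) a: {S,T1}  orig:{S}
  cell(2,2) c: {A,T2}  orig:{A}
  cell(1,2) ac: {S}

Original NTs in T[1,2] deriving "ac": ["S"]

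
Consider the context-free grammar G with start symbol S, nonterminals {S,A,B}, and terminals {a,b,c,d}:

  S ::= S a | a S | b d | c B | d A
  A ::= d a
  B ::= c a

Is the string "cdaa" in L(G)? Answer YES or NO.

Convert to CNF:
  S -> S T1 | T0 A | T1 S | T2 B | T3 T0
  A -> T0 T1
  B -> T2 T1
  T0 -> d
  T1 -> a
  T2 -> c
  T3 -> b

CYK fill:
  [0..0]={T2}  "c"  orig:{}
  [1..1]={T0}  "d"  orig:{}
  [2..2]={T1}  "a"  orig:{}
  [3..3]={T1}  "a"  orig:{}
  [0..1]=∅  "cd"
  [1..2]={A}  "da"
  [2..3]=∅  "aa"
  [0..2]=∅  "cda"
  [1..3]=∅  "daa"
  [0..3]=∅  "cdaa"

S ∉ T[0,3] ⇒ NO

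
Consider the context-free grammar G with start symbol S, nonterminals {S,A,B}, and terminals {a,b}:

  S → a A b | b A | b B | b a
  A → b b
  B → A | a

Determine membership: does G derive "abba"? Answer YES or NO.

Convert to CNF:
  S -> T0 A | T0 B | T0 T1 | T1 X2
  A -> T0 T0
  B -> T0 T0 | a
  T0 -> b
  T1 -> a
  X2 -> A T0

CYK table (by increasing span):
  cell(0,0) a: {B,T1}  orig:{B}
  cell(1,1) b: {T0}  orig:{}
  cell(2,2) b: {T0}  orig:{}
  cell(3,3) a: {B,T1}  orig:{B}
  cell(0,1) ab: ∅
  cell(1,2) bb: {A,B}
  cell(2,3) ba: {S}
  cell(0,2) abb: ∅
  cell(1,3) bba: ∅
  cell(0,3) abba: ∅

S ∉ T[0,3] ⇒ NO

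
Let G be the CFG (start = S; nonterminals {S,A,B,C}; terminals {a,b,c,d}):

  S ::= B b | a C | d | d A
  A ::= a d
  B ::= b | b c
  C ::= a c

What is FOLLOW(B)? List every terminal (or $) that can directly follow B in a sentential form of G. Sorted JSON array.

Compute FIRST by fixpoint:
round 1:
  A via A→a d: +{a}
  B via B→b: +{b}
  C via C→a c: +{a}
  S via S→B b: +{b}
  S via S→a C: +{a}
  S via S→d: +{d}
  FIRST(S)={a,b,d}  FIRST(A)={a}  FIRST(B)={b}  FIRST(C)={a}
round 2: — fixpoint
  FIRST(S)={a,b,d}  FIRST(A)={a}  FIRST(B)={b}  FIRST(C)={a}

FOLLOW iteration:
FOLLOW(S) := {$}
iter 1:
  S→B b: FOLLOW(B) ⊇ FIRST(b) = {b}; new: +{b}
  S→a C: FOLLOW(C) ⊇ FOLLOW(S) ⊇ {$}; new: +{$}
  S→d A: FOLLOW(A) ⊇ FOLLOW(S) ⊇ {$}; new: +{$}
  FOLLOW(S)={$}  FOLLOW(A)={$}  FOLLOW(B)={b}  FOLLOW(C)={$}
iter 2: done
  FOLLOW(S)={$}  FOLLOW(A)={$}  FOLLOW(B)={b}  FOLLOW(C)={$}

FOLLOW(B) = ["b"]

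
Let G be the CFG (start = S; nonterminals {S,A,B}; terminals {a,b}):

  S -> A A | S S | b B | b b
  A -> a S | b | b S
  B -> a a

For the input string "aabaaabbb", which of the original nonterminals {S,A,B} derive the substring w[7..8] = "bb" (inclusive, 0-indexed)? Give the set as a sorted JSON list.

Convert to CNF:
  S -> A A | S S | T1 B | T1 T1
  A -> T0 S | T1 S | b
  B -> T0 T0
  T0 -> a
  T1 -> b

CYK table (by increasing span), restricted to cells inside w[7..8]:
  cell(7,7) b: {A,T1}  orig:{A}
  cell(8,8) b: {A,T1}  orig:{A}
  cell(7,8) bb: {S}

Original NTs in T[7,8] deriving "bb": ["S"]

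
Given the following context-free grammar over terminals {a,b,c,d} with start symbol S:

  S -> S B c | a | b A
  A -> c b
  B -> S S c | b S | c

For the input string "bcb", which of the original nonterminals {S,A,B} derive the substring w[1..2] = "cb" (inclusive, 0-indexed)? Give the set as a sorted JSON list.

Convert to CNF:
  S -> S X3 | T1 A | a
  A -> T0 T1
  B -> S X2 | T1 S | c
  T0 -> c
  T1 -> b
  X2 -> S T0
  X3 -> B T0

CYK fill, restricted to cells inside w[1..2]:
  [1..1]={B,T0}  "c"  orig:{B}
  [2..2]={T1}  "b"  orig:{}
  [1..2]={A}  "cb"

Original NTs in T[1,2] deriving "cb": ["A"]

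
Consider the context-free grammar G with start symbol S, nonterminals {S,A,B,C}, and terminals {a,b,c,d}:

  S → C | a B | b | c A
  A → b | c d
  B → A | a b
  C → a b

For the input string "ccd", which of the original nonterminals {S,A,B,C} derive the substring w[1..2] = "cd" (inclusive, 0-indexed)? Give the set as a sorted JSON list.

Convert to CNF:
  S -> T0 A | T2 B | T2 T3 | b
  A -> T0 T1 | b
  B -> T0 T1 | T2 T3 | b
  C -> T2 T3
  T0 -> c
  T1 -> d
  T2 -> a
  T3 -> b

CYK table (by increasing span) — only the sub-triangle for w[1..2]:
  [1..1]={T0}  "c"  orig:{}
  [2..2]={T1}  "d"  orig:{}
  [1..2]={A,B}  "cd"

Original NTs in T[1,2] deriving "cd": ["A", "B"]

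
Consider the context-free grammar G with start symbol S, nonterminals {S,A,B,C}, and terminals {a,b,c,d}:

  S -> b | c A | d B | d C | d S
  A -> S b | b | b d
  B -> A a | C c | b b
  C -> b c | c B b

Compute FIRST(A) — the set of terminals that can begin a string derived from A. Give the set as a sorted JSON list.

Compute FIRST by fixpoint:
round 1:
  A via A→b: +{b}
  B via B→A a: +{b}
  C via C→b c: +{b}
  C via C→c B b: +{c}
  S via S→b: +{b}
  S via S→c A: +{c}
  S via S→d B: +{d}
  FIRST[S]={b,c,d}  FIRST[A]={b}  FIRST[B]={b}  FIRST[C]={b,c}
round 2:
  A via A→S b: +{c,d}
  B via B→A a: +{c,d}
  FIRST[S]={b,c,d}  FIRST[A]={b,c,d}  FIRST[B]={b,c,d}  FIRST[C]={b,c}
round 3: — fixpoint
  FIRST[S]={b,c,d}  FIRST[A]={b,c,d}  FIRST[B]={b,c,d}  FIRST[C]={b,c}

FIRST(A) = ["b", "c", "d"]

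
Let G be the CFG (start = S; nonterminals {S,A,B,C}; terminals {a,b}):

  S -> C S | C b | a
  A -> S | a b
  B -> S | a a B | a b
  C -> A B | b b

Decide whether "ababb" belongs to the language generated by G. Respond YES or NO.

Convert to CNF:
  S -> C S | C T0 | a
  A -> C S | C T0 | T1 T0 | a
  B -> C S | C T0 | T1 T0 | T1 X2 | a
  C -> A B | T0 T0
  T0 -> b
  T1 -> a
  X2 -> T1 B

CYK fill:
  cell(0,0) a: {A,B,S,T1}  orig:{A,B,S}
  cell(1,1) b: {T0}  orig:{}
  cell(2,2) a: {A,B,S,T1}  orig:{A,B,S}
  cell(3,3) b: {T0}  orig:{}
  cell(4,4) b: {T0}  orig:{}
  cell(0,1) ab: {A,B}
  cell(1,2) ba: ∅
  cell(2,3) ab: {A,B}
  cell(3,4) bb: {C}
  cell(0,2) aba: {C}
  cell(1,3) bab: ∅
  cell(2,4) abb: ∅
  cell(0,3) abab: {A,B,C,S}
  cell(1,4) babb: ∅
  cell(0,4) ababb: {A,B,S}

S ∈ T[0,4] ⇒ YES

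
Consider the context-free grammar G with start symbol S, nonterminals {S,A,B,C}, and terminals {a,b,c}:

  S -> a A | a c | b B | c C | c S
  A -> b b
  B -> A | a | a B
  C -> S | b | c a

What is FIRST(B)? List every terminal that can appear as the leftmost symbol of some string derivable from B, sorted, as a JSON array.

Compute FIRST by fixpoint:
[1]
  A via A→b b: +{b}
  B via B→A: +{b}
  B via B→a: +{a}
  C via C→b: +{b}
  C via C→c a: +{c}
  S via S→a A: +{a}
  S via S→b B: +{b}
  S via S→c C: +{c}
  FIRST[S]={a,b,c}  FIRST[A]={b}  FIRST[B]={a,b}  FIRST[C]={b,c}
[2]
  C via C→S: +{a}
  FIRST[S]={a,b,c}  FIRST[A]={b}  FIRST[B]={a,b}  FIRST[C]={a,b,c}
[3] (no change)
  FIRST[S]={a,b,c}  FIRST[A]={b}  FIRST[B]={a,b}  FIRST[C]={a,b,c}

FIRST(B) = ["a", "b"]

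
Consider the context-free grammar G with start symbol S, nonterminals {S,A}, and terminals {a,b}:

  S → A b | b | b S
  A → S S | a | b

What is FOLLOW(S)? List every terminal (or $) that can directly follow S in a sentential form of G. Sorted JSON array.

Compute FIRST by fixpoint:
pass 1:
  A via A→a: +{a}
  A via A→b: +{b}
  S via S→A b: +{a,b}
  S: {a,b}  A: {a,b}
pass 2: — fixpoint
  S: {a,b}  A: {a,b}

FOLLOW iteration:
initialize: $ ∈ FOLLOW(S)
round 1:
  A→S S: FOLLOW(S) ⊇ FIRST(S) = {a,b}; new: +{a,b}
  S→A b: FOLLOW(A) ⊇ FIRST(b) = {b}; new: +{b}
  S: {$,a,b}  A: {b}
round 2: (stable)
  S: {$,a,b}  A: {b}

FOLLOW(S) = ["$", "a", "b"]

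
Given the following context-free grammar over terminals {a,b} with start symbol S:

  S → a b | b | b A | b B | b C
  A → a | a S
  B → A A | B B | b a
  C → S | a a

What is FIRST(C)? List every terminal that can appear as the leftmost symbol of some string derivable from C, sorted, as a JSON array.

FIRST sets, iterate to fixpoint:
[1]
  A via A→a: +{a}
  B via B→A A: +{a}
  B via B→b a: +{b}
  C via C→a a: +{a}
  S via S→a b: +{a}
  S via S→b: +{b}
  S: {a,b}  A: {a}  B: {a,b}  C: {a}
[2]
  C via C→S: +{b}
  S: {a,b}  A: {a}  B: {a,b}  C: {a,b}
[3] (no change)
  S: {a,b}  A: {a}  B: {a,b}  C: {a,b}

FIRST(C) = ["a", "b"]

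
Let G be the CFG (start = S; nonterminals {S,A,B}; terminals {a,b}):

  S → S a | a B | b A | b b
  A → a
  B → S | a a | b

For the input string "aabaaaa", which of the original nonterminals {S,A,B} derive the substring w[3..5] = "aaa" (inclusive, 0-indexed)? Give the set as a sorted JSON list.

CNF form of G:
  S -> S T0 | T0 B | T1 A | T1 T1
  A -> a
  B -> S T0 | T0 B | T0 T0 | T1 A | T1 T1 | b
  T0 -> a
  T1 -> b

CYK table (by increasing span) (cells [i..j] with 3 ≤ i ≤ j ≤ 5 only):
  cell(3,3) a: {A,T0}  orig:{A}
  cell(4,4) a: {A,T0}  orig:{A}
  cell(5,5) a: {A,T0}  orig:{A}
  cell(3,4) aa: {B}
  cell(4,5) aa: {B}
  cell(3,5) aaa: {B,S}

Original NTs in T[3,5] deriving "aaa": ["B", "S"]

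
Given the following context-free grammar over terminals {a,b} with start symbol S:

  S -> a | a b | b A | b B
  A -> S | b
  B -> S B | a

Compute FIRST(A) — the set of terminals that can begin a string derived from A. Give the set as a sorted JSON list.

FIRST sets, iterate to fixpoint:
iter 1:
  A via A→b: +{b}
  B via B→a: +{a}
  S via S→a: +{a}
  S via S→b A: +{b}
  FIRST(S)={a,b}  FIRST(A)={b}  FIRST(B)={a}
iter 2:
  A via A→S: +{a}
  B via B→S B: +{b}
  FIRST(S)={a,b}  FIRST(A)={a,b}  FIRST(B)={a,b}
iter 3: (no change)
  FIRST(S)={a,b}  FIRST(A)={a,b}  FIRST(B)={a,b}

FIRST(A) = ["a", "b"]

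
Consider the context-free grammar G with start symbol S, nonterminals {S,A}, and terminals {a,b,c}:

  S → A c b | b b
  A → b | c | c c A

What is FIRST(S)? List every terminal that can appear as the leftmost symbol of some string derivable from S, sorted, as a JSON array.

FIRST iteration:
iter 1:
  A via A→b: +{b}
  A via A→c: +{c}
  S via S→A c b: +{b,c}
  FIRST(S)={b,c}  FIRST(A)={b,c}
iter 2: (no change)
  FIRST(S)={b,c}  FIRST(A)={b,c}

FIRST(S) = ["b", "c"]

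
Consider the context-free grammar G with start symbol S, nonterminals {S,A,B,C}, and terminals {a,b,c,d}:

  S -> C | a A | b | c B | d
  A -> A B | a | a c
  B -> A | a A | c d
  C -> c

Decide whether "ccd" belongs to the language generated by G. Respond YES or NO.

Convert to CNF:
  S -> T0 A | T1 B | b | c | d
  A -> A B | T0 T1 | a
  B -> A B | T0 A | T0 T1 | T1 T2 | a
  C -> c
  T0 -> a
  T1 -> c
  T2 -> d

CYK table (by increasing span):
  T[0,0] 'c' = {C,S,T1}  orig:{C,S}
  T[1,1] 'c' = {C,S,T1}  orig:{C,S}
  T[2,2] 'd' = {S,T2}  orig:{S}
  T[0,1] 'cc' = ∅
  T[1,2] 'cd' = {B}
  T[0,2] 'ccd' = {S}

S ∈ T[0,2] ⇒ YES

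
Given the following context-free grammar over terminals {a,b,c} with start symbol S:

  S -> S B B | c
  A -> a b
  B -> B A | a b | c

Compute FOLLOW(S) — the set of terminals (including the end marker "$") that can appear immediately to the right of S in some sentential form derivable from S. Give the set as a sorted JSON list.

FIRST sets, iterate to fixpoint:
iter 1:
  A via A→a b: +{a}
  B via B→a b: +{a}
  B via B→c: +{c}
  S via S→c: +{c}
  FIRST[S]={c}  FIRST[A]={a}  FIRST[B]={a,c}
iter 2: (no change)
  FIRST[S]={c}  FIRST[A]={a}  FIRST[B]={a,c}

FOLLOW iteration:
initialize: $ ∈ FOLLOW(S)
round 1:
  B→B A: FOLLOW(B) ⊇ FIRST(A) = {a}; new: +{a}
  B→B A: FOLLOW(A) ⊇ FOLLOW(B) ⊇ {a}; new: +{a}
  S→S B B: FOLLOW(S) ⊇ FIRST(B) = {a,c}; new: +{a,c}
  S→S B B: FOLLOW(B) ⊇ FIRST(B) = {a,c}; new: +{c}
  S→S B B: FOLLOW(B) ⊇ FOLLOW(S) ⊇ {$,a,c}; new: +{$}
  FOLLOW[S]={$,a,c}  FOLLOW[A]={a}  FOLLOW[B]={$,a,c}
round 2:
  B→B A: FOLLOW(A) ⊇ FOLLOW(B) ⊇ {$,a,c}; new: +{$,c}
  FOLLOW[S]={$,a,c}  FOLLOW[A]={$,a,c}  FOLLOW[B]={$,a,c}
round 3: (stable)
  FOLLOW[S]={$,a,c}  FOLLOW[A]={$,a,c}  FOLLOW[B]={$,a,c}

FOLLOW(S) = ["$", "a", "c"]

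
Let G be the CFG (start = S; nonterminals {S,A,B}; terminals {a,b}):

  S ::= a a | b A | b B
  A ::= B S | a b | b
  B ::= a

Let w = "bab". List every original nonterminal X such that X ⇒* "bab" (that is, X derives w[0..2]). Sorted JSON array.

CNF form of G:
  S -> T0 T0 | T1 A | T1 B
  A -> B S | T0 T1 | b
  B -> a
  T0 -> a
  T1 -> b

CYK table (by increasing span) (cells [i..j] with 0 ≤ i ≤ j ≤ 2 only):
  T[0,0] 'b' = {A,T1}  orig:{A}
  T[1,1] 'a' = {B,T0}  orig:{B}
  T[2,2] 'b' = {A,T1}  orig:{A}
  T[0,1] 'ba' = {S}
  T[1,2] 'ab' = {A}
  T[0,2] 'bab' = {S}

Original NTs in T[0,2] deriving "bab": ["S"]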